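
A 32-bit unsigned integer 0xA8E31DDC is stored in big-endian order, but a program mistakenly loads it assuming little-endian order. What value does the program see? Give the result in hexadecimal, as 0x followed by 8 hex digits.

0xDC1DE3A8

Stored big-endian, the bytes at ascending addresses are A8 E3 1D DC.
Read back as little-endian, the first byte is least significant, giving 0xDC1DE3A8.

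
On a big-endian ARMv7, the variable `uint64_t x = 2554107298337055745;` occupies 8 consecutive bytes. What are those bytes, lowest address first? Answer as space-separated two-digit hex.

2554107298337055745 in hexadecimal, padded to 64 bits, is 0x2372030E3B9CE401.
Split into bytes (most-significant first): 23 72 03 0E 3B 9C E4 01.
Big-endian stores the most-significant byte at the lowest address.
So the memory order matches the most-significant-first order: 23 72 03 0E 3B 9C E4 01.

23 72 03 0E 3B 9C E4 01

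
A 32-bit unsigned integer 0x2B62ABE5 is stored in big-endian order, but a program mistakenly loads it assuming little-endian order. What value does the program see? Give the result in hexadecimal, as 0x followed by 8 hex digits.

0xE5AB622B

Stored big-endian, the bytes at ascending addresses are 2B 62 AB E5.
Read back as little-endian, the first byte is least significant, giving 0xE5AB622B.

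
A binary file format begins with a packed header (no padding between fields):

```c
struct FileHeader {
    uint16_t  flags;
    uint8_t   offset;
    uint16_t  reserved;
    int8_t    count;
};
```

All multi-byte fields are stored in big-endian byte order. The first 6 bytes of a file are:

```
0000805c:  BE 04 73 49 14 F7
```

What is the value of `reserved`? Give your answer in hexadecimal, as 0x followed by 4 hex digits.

`reserved` follows `flags` (2 B), `offset` (1 B), so it starts at offset 2 + 1 = 3 and occupies 2 bytes.
Bytes at offsets 3..4: 49 14.
Big-endian: lowest address holds the most-significant byte.
The bytes are already most-significant first: 0x4914.

0x4914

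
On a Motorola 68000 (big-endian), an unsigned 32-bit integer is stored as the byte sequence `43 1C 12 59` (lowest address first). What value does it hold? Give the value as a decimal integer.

1125913177

In big-endian order the high byte comes first in memory.
The bytes are already most-significant first: 0x431C1259.
0x431C1259 = 1125913177.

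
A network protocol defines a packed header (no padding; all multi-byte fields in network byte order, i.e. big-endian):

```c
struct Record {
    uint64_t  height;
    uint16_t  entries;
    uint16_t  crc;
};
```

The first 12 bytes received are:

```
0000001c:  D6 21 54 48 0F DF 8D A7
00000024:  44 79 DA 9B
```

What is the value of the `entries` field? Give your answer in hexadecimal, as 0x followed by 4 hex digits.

0x4479

`entries` follows `height` (8 bytes), so it starts at byte offset 8 and occupies 2 bytes.
Bytes at offsets 8..9: 44 79.
Big-endian: lowest address holds the most-significant byte.
The bytes are already most-significant first: 0x4479.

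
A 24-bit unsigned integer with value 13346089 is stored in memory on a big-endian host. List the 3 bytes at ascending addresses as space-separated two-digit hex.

CB A5 29

13346089 in hexadecimal, padded to 24 bits, is 0xCBA529.
Split into bytes (most-significant first): CB A5 29.
Big-endian stores the most-significant byte at the lowest address.
So the memory order matches the most-significant-first order: CB A5 29.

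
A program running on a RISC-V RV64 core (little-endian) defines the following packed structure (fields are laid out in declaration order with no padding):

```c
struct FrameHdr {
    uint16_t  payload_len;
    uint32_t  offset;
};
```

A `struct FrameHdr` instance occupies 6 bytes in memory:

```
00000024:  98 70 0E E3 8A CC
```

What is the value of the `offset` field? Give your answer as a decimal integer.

3431654158

`offset` follows `payload_len` (2 bytes), so it starts at byte offset 2 and occupies 4 bytes.
Bytes at offsets 2..5: 0E E3 8A CC.
Little-endian stores the least-significant byte at the lowest address.
Reassemble most-significant byte first: CC 8A E3 0E → 0xCC8AE30E.
0xCC8AE30E = 3431654158.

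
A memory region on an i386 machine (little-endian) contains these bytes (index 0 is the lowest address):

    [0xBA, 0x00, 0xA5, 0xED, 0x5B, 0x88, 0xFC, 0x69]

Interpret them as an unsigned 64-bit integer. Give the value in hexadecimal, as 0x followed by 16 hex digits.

0x69FC885BEDA500BA

In little-endian order the low byte comes first in memory.
Reassemble most-significant byte first: 69 FC 88 5B ED A5 00 BA → 0x69FC885BEDA500BA.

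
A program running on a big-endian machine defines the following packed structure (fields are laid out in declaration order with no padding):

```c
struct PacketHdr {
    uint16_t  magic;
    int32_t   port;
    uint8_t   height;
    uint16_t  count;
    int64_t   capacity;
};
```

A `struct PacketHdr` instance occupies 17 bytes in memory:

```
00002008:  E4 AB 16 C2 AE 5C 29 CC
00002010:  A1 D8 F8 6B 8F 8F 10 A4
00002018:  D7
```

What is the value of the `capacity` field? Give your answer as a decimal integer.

-2812379702968146729

`capacity` follows `magic` (2 B), `port` (4 B), `height` (1 B), `count` (2 B), so it starts at offset 2 + 4 + 1 + 2 = 9 and occupies 8 bytes.
Bytes at offsets 9..16: D8 F8 6B 8F 8F 10 A4 D7.
Big-endian stores the most-significant byte at the lowest address.
The bytes are already most-significant first: 0xD8F86B8F8F10A4D7.
Top bit is set, so as a signed 64-bit value this is 0xD8F86B8F8F10A4D7 − 2^64 = -2812379702968146729.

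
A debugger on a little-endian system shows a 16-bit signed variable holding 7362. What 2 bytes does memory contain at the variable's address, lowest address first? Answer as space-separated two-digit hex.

7362 in hexadecimal, padded to 16 bits, is 0x1CC2.
Split into bytes (most-significant first): 1C C2.
In little-endian order the low byte comes first in memory.
So at ascending addresses the bytes are C2 1C.

C2 1C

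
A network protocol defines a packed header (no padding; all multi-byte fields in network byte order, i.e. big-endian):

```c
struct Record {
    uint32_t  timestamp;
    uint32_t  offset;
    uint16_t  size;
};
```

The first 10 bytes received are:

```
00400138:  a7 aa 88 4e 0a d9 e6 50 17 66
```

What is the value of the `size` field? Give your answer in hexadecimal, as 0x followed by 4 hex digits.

0x1766

`size` follows `timestamp` (4 B), `offset` (4 B), so it starts at offset 4 + 4 = 8 and occupies 2 bytes.
Bytes at offsets 8..9: 17 66.
In big-endian order the high byte comes first in memory.
The bytes are already most-significant first: 0x1766.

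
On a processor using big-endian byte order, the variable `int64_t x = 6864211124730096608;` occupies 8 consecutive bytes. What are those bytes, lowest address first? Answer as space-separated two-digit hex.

6864211124730096608 in hexadecimal, padded to 64 bits, is 0x5F4293A658D26BE0.
Split into bytes (most-significant first): 5F 42 93 A6 58 D2 6B E0.
Big-endian: lowest address holds the most-significant byte.
So the memory order matches the most-significant-first order: 5F 42 93 A6 58 D2 6B E0.

5F 42 93 A6 58 D2 6B E0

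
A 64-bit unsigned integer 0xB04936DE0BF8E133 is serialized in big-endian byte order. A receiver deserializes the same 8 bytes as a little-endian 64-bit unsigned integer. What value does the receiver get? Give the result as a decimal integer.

3738541895550650800

Stored big-endian, the bytes at ascending addresses are B0 49 36 DE 0B F8 E1 33.
Read back as little-endian, the first byte is least significant, giving 0x33E1F80BDE3649B0.
0x33E1F80BDE3649B0 = 3738541895550650800.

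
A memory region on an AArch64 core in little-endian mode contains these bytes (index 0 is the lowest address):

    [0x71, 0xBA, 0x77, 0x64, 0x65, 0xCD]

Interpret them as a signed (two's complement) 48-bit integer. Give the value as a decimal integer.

Little-endian: lowest address holds the least-significant byte.
Reassemble most-significant byte first: CD 65 64 77 BA 71 → 0xCD656477BA71.
Top bit is set, so as a signed 48-bit value this is 0xCD656477BA71 − 2^48 = -55639615751567.

-55639615751567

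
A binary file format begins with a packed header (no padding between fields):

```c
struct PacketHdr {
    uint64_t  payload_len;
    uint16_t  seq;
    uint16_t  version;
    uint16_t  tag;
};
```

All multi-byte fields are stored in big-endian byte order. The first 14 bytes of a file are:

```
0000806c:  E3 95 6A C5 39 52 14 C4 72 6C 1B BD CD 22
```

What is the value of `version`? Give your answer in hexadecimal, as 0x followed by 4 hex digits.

`version` follows `payload_len` (8 B), `seq` (2 B), so it starts at offset 8 + 2 = 10 and occupies 2 bytes.
Bytes at offsets 10..11: 1B BD.
Big-endian: lowest address holds the most-significant byte.
The bytes are already most-significant first: 0x1BBD.

0x1BBD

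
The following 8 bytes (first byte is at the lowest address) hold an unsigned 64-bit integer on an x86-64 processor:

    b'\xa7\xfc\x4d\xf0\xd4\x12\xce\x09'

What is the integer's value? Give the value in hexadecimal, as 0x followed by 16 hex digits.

In little-endian order the low byte comes first in memory.
Reassemble most-significant byte first: 09 CE 12 D4 F0 4D FC A7 → 0x09CE12D4F04DFCA7.

0x09CE12D4F04DFCA7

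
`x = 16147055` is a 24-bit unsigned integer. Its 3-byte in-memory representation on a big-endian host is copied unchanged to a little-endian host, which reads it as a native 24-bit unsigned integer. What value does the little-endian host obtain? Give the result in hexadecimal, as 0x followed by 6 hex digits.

0x6F62F6

16147055 in 24-bit hexadecimal is 0xF6626F.
Stored big-endian, the bytes at ascending addresses are F6 62 6F.
Read back as little-endian, the first byte is least significant, giving 0x6F62F6.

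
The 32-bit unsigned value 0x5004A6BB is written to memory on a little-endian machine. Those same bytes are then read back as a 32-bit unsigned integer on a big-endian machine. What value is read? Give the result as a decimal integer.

3148219472

Stored little-endian, the bytes at ascending addresses are BB A6 04 50.
Read back as big-endian, the last byte is least significant, giving 0xBBA60450.
0xBBA60450 = 3148219472.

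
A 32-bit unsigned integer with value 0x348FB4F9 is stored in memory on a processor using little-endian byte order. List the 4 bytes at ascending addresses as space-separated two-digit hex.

F9 B4 8F 34

Split into bytes (most-significant first): 34 8F B4 F9.
In little-endian order the low byte comes first in memory.
So at ascending addresses the bytes are F9 B4 8F 34.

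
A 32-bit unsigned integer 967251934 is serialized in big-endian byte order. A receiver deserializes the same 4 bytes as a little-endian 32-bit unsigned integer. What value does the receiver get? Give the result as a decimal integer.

967251934 in 32-bit hexadecimal is 0x39A717DE.
Stored big-endian, the bytes at ascending addresses are 39 A7 17 DE.
Read back as little-endian, the first byte is least significant, giving 0xDE17A739.
0xDE17A739 = 3726092089.

3726092089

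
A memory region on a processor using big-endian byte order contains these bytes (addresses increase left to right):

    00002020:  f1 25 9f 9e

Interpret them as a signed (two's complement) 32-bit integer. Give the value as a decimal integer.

Big-endian stores the most-significant byte at the lowest address.
The bytes are already most-significant first: 0xF1259F9E.
Top bit is set, so as a signed 32-bit value this is 0xF1259F9E − 2^32 = -249192546.

-249192546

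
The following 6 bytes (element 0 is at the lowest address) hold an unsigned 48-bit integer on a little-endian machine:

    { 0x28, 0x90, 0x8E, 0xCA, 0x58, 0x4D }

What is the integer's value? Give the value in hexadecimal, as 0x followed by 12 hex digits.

Little-endian: lowest address holds the least-significant byte.
Reassemble most-significant byte first: 4D 58 CA 8E 90 28 → 0x4D58CA8E9028.

0x4D58CA8E9028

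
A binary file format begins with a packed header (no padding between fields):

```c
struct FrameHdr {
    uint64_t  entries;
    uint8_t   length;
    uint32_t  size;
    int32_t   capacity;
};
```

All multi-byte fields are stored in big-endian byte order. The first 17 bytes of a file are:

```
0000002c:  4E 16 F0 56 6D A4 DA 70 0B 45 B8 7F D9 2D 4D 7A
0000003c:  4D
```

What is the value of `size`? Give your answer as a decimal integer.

1169719257

`size` follows `entries` (8 B), `length` (1 B), so it starts at offset 8 + 1 = 9 and occupies 4 bytes.
Bytes at offsets 9..12: 45 B8 7F D9.
In big-endian order the high byte comes first in memory.
The bytes are already most-significant first: 0x45B87FD9.
0x45B87FD9 = 1169719257.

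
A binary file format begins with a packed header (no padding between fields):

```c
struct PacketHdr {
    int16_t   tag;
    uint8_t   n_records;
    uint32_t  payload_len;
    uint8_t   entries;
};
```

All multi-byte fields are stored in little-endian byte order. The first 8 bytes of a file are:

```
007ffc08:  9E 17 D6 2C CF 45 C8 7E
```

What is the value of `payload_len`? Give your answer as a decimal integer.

`payload_len` follows `tag` (2 B), `n_records` (1 B), so it starts at offset 2 + 1 = 3 and occupies 4 bytes.
Bytes at offsets 3..6: 2C CF 45 C8.
Little-endian: lowest address holds the least-significant byte.
Reassemble most-significant byte first: C8 45 CF 2C → 0xC845CF2C.
0xC845CF2C = 3360018220.

3360018220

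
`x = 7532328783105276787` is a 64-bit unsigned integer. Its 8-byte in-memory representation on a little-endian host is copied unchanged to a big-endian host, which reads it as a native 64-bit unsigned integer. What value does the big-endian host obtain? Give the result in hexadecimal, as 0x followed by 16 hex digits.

7532328783105276787 in 64-bit hexadecimal is 0x6888351EC870BB73.
Stored little-endian, the bytes at ascending addresses are 73 BB 70 C8 1E 35 88 68.
Read back as big-endian, the last byte is least significant, giving 0x73BB70C81E358868.

0x73BB70C81E358868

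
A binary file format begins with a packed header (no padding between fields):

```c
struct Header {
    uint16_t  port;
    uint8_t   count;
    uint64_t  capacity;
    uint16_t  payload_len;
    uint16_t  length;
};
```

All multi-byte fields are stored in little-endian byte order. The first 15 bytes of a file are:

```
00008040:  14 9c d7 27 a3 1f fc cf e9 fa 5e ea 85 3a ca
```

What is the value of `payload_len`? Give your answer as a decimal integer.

34282

`payload_len` follows `port` (2 B), `count` (1 B), `capacity` (8 B), so it starts at offset 2 + 1 + 8 = 11 and occupies 2 bytes.
Bytes at offsets 11..12: EA 85.
Little-endian: lowest address holds the least-significant byte.
Reassemble most-significant byte first: 85 EA → 0x85EA.
0x85EA = 34282.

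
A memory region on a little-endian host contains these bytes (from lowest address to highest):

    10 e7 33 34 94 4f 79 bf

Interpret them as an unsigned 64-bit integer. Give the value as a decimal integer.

Little-endian stores the least-significant byte at the lowest address.
Reassemble most-significant byte first: BF 79 4F 94 34 33 E7 10 → 0xBF794F943433E710.
0xBF794F943433E710 = 13797146431375795984.

13797146431375795984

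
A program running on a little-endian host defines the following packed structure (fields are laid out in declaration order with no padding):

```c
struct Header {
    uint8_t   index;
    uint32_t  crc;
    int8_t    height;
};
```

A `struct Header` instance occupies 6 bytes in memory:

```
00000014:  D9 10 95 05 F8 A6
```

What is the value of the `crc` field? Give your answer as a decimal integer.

`crc` follows `index` (1 byte), so it starts at byte offset 1 and occupies 4 bytes.
Bytes at offsets 1..4: 10 95 05 F8.
Little-endian: lowest address holds the least-significant byte.
Reassemble most-significant byte first: F8 05 95 10 → 0xF8059510.
0xF8059510 = 4161115408.

4161115408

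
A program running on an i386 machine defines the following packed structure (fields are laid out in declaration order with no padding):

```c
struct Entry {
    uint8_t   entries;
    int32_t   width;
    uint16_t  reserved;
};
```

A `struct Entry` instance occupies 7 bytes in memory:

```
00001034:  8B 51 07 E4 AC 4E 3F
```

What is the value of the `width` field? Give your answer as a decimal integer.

`width` follows `entries` (1 byte), so it starts at byte offset 1 and occupies 4 bytes.
Bytes at offsets 1..4: 51 07 E4 AC.
In little-endian order the low byte comes first in memory.
Reassemble most-significant byte first: AC E4 07 51 → 0xACE40751.
Top bit is set, so as a signed 32-bit value this is 0xACE40751 − 2^32 = -1394342063.

-1394342063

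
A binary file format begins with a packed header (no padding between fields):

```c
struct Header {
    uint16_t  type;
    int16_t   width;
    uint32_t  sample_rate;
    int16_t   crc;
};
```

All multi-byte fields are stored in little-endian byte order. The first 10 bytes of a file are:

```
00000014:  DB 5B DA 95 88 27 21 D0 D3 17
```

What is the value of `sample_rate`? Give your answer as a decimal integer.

`sample_rate` follows `type` (2 B), `width` (2 B), so it starts at offset 2 + 2 = 4 and occupies 4 bytes.
Bytes at offsets 4..7: 88 27 21 D0.
In little-endian order the low byte comes first in memory.
Reassemble most-significant byte first: D0 21 27 88 → 0xD0212788.
0xD0212788 = 3491833736.

3491833736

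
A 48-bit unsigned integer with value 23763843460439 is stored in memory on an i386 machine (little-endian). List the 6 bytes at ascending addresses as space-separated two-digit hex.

57 AD 72 F3 9C 15

23763843460439 in hexadecimal, padded to 48 bits, is 0x159CF372AD57.
Split into bytes (most-significant first): 15 9C F3 72 AD 57.
Little-endian stores the least-significant byte at the lowest address.
So at ascending addresses the bytes are 57 AD 72 F3 9C 15.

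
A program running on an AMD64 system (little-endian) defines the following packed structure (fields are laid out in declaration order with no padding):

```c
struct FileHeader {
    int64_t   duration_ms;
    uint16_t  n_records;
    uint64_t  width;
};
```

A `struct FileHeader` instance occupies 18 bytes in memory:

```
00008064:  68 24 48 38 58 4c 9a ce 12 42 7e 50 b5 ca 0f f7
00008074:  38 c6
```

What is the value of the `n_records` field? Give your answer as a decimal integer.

`n_records` follows `duration_ms` (8 bytes), so it starts at byte offset 8 and occupies 2 bytes.
Bytes at offsets 8..9: 12 42.
Little-endian stores the least-significant byte at the lowest address.
Reassemble most-significant byte first: 42 12 → 0x4212.
0x4212 = 16914.

16914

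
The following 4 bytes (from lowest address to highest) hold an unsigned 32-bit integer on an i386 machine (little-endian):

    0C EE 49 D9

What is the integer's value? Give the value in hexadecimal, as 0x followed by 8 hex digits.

Little-endian stores the least-significant byte at the lowest address.
Reassemble most-significant byte first: D9 49 EE 0C → 0xD949EE0C.

0xD949EE0C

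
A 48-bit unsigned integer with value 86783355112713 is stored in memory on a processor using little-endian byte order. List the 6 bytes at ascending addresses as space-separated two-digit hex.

09 CD 0D D3 ED 4E

86783355112713 in hexadecimal, padded to 48 bits, is 0x4EEDD30DCD09.
Split into bytes (most-significant first): 4E ED D3 0D CD 09.
Little-endian stores the least-significant byte at the lowest address.
So at ascending addresses the bytes are 09 CD 0D D3 ED 4E.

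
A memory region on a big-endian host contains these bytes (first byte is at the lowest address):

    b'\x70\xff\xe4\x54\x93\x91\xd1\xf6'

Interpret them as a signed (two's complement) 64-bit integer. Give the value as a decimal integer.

In big-endian order the high byte comes first in memory.
The bytes are already most-significant first: 0x70FFE4549391D1F6.
0x70FFE4549391D1F6 = 8142477703213339126.

8142477703213339126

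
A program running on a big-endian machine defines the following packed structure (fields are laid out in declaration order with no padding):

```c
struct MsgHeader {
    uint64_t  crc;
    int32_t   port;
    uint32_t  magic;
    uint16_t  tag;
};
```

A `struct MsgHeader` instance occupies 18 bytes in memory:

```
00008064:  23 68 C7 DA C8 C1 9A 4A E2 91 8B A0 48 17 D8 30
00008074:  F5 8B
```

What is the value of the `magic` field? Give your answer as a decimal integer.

`magic` follows `crc` (8 B), `port` (4 B), so it starts at offset 8 + 4 = 12 and occupies 4 bytes.
Bytes at offsets 12..15: 48 17 D8 30.
Big-endian stores the most-significant byte at the lowest address.
The bytes are already most-significant first: 0x4817D830.
0x4817D830 = 1209522224.

1209522224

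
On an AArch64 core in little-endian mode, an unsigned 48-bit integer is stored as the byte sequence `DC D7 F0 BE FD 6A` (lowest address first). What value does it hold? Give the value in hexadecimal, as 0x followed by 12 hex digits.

0x6AFDBEF0D7DC

In little-endian order the low byte comes first in memory.
Reassemble most-significant byte first: 6A FD BE F0 D7 DC → 0x6AFDBEF0D7DC.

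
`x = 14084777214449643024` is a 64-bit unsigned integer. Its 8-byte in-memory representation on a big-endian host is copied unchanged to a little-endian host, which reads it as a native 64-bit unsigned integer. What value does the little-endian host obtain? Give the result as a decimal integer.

1184105369139312579

14084777214449643024 in 64-bit hexadecimal is 0xC3772E408FC96E10.
Stored big-endian, the bytes at ascending addresses are C3 77 2E 40 8F C9 6E 10.
Read back as little-endian, the first byte is least significant, giving 0x106EC98F402E77C3.
0x106EC98F402E77C3 = 1184105369139312579.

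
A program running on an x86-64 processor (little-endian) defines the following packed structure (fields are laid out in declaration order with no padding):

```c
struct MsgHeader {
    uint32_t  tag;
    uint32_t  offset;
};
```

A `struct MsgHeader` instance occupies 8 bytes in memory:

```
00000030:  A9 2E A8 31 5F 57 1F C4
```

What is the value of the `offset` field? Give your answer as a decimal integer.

3290388319

`offset` follows `tag` (4 bytes), so it starts at byte offset 4 and occupies 4 bytes.
Bytes at offsets 4..7: 5F 57 1F C4.
In little-endian order the low byte comes first in memory.
Reassemble most-significant byte first: C4 1F 57 5F → 0xC41F575F.
0xC41F575F = 3290388319.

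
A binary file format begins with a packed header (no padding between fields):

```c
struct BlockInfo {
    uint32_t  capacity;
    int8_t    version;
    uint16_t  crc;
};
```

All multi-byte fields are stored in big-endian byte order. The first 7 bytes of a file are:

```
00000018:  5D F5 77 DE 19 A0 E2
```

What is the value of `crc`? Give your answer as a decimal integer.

41186

`crc` follows `capacity` (4 B), `version` (1 B), so it starts at offset 4 + 1 = 5 and occupies 2 bytes.
Bytes at offsets 5..6: A0 E2.
In big-endian order the high byte comes first in memory.
The bytes are already most-significant first: 0xA0E2.
0xA0E2 = 41186.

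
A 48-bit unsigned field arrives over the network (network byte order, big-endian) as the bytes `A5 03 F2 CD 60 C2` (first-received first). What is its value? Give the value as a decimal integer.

In big-endian order the high byte comes first in memory.
The bytes are already most-significant first: 0xA503F2CD60C2.
0xA503F2CD60C2 = 181436377030850.

181436377030850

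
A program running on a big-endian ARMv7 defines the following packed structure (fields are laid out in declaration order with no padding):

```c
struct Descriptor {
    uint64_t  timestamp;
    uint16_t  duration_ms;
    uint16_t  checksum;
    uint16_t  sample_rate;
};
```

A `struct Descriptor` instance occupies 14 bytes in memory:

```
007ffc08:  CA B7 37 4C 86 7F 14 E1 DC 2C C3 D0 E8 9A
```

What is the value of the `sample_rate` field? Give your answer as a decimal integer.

`sample_rate` follows `timestamp` (8 B), `duration_ms` (2 B), `checksum` (2 B), so it starts at offset 8 + 2 + 2 = 12 and occupies 2 bytes.
Bytes at offsets 12..13: E8 9A.
Big-endian: lowest address holds the most-significant byte.
The bytes are already most-significant first: 0xE89A.
0xE89A = 59546.

59546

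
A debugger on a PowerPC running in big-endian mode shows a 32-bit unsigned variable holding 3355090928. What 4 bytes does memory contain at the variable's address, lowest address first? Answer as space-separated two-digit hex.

C7 FA 9F F0

3355090928 in hexadecimal, padded to 32 bits, is 0xC7FA9FF0.
Split into bytes (most-significant first): C7 FA 9F F0.
In big-endian order the high byte comes first in memory.
So the memory order matches the most-significant-first order: C7 FA 9F F0.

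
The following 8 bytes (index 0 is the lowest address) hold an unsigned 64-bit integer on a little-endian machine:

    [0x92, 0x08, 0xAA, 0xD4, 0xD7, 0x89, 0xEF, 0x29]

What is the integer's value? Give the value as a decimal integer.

Little-endian: lowest address holds the least-significant byte.
Reassemble most-significant byte first: 29 EF 89 D7 D4 AA 08 92 → 0x29EF89D7D4AA0892.
0x29EF89D7D4AA0892 = 3021785435067779218.

3021785435067779218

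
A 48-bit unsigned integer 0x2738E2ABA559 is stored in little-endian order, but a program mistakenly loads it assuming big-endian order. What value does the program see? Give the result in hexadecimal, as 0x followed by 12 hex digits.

0x59A5ABE23827

Stored little-endian, the bytes at ascending addresses are 59 A5 AB E2 38 27.
Read back as big-endian, the last byte is least significant, giving 0x59A5ABE23827.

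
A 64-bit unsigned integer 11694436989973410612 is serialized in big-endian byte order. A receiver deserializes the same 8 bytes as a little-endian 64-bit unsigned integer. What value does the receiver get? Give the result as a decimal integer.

3797534541023562402

11694436989973410612 in 64-bit hexadecimal is 0xA24AFC7B8B8DB334.
Stored big-endian, the bytes at ascending addresses are A2 4A FC 7B 8B 8D B3 34.
Read back as little-endian, the first byte is least significant, giving 0x34B38D8B7BFC4AA2.
0x34B38D8B7BFC4AA2 = 3797534541023562402.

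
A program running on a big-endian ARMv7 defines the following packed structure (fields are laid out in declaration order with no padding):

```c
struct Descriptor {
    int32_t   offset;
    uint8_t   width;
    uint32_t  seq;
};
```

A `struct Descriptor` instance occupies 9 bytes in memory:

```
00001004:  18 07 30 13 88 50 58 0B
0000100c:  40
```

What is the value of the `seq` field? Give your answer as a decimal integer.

`seq` follows `offset` (4 B), `width` (1 B), so it starts at offset 4 + 1 = 5 and occupies 4 bytes.
Bytes at offsets 5..8: 50 58 0B 40.
In big-endian order the high byte comes first in memory.
The bytes are already most-significant first: 0x50580B40.
0x50580B40 = 1347947328.

1347947328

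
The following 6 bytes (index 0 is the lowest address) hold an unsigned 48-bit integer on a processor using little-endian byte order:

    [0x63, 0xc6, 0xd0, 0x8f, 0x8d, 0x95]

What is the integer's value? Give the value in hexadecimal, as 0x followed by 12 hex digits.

In little-endian order the low byte comes first in memory.
Reassemble most-significant byte first: 95 8D 8F D0 C6 63 → 0x958D8FD0C663.

0x958D8FD0C663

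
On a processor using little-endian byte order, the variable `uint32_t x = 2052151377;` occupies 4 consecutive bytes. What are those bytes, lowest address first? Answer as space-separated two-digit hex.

51 58 51 7A

2052151377 in hexadecimal, padded to 32 bits, is 0x7A515851.
Split into bytes (most-significant first): 7A 51 58 51.
In little-endian order the low byte comes first in memory.
So at ascending addresses the bytes are 51 58 51 7A.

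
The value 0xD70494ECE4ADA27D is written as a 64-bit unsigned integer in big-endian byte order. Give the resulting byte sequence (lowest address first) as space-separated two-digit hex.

Split into bytes (most-significant first): D7 04 94 EC E4 AD A2 7D.
Big-endian: lowest address holds the most-significant byte.
So the memory order matches the most-significant-first order: D7 04 94 EC E4 AD A2 7D.

D7 04 94 EC E4 AD A2 7D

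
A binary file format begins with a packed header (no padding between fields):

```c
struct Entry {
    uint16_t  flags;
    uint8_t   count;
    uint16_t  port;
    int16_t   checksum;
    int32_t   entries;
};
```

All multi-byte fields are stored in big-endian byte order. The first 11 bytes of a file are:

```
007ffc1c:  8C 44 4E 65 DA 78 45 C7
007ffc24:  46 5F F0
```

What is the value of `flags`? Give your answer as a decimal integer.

35908

`flags` is the first field, at byte offset 0, occupying 2 bytes.
Bytes at offsets 0..1: 8C 44.
Big-endian stores the most-significant byte at the lowest address.
The bytes are already most-significant first: 0x8C44.
0x8C44 = 35908.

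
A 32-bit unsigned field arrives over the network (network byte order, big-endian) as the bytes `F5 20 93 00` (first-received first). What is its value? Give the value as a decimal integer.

In big-endian order the high byte comes first in memory.
The bytes are already most-significant first: 0xF5209300.
0xF5209300 = 4112552704.

4112552704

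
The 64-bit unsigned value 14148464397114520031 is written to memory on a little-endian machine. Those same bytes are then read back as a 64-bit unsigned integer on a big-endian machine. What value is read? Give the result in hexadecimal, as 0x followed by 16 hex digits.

0xDFB1454B687159C4

14148464397114520031 in 64-bit hexadecimal is 0xC45971684B45B1DF.
Stored little-endian, the bytes at ascending addresses are DF B1 45 4B 68 71 59 C4.
Read back as big-endian, the last byte is least significant, giving 0xDFB1454B687159C4.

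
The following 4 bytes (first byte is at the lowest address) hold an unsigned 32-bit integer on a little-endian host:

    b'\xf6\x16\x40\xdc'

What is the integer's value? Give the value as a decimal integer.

In little-endian order the low byte comes first in memory.
Reassemble most-significant byte first: DC 40 16 F6 → 0xDC4016F6.
0xDC4016F6 = 3695187702.

3695187702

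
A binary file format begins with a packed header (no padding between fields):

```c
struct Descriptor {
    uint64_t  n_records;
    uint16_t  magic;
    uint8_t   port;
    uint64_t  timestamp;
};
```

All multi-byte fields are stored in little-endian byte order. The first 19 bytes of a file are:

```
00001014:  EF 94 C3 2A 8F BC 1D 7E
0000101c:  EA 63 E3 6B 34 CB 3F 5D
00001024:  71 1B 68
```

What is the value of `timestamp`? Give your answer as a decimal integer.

7501714249631872107

`timestamp` follows `n_records` (8 B), `magic` (2 B), `port` (1 B), so it starts at offset 8 + 2 + 1 = 11 and occupies 8 bytes.
Bytes at offsets 11..18: 6B 34 CB 3F 5D 71 1B 68.
In little-endian order the low byte comes first in memory.
Reassemble most-significant byte first: 68 1B 71 5D 3F CB 34 6B → 0x681B715D3FCB346B.
0x681B715D3FCB346B = 7501714249631872107.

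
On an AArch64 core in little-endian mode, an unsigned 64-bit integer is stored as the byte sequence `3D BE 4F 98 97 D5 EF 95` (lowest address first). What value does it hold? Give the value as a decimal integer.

10804088878157250109

Little-endian stores the least-significant byte at the lowest address.
Reassemble most-significant byte first: 95 EF D5 97 98 4F BE 3D → 0x95EFD597984FBE3D.
0x95EFD597984FBE3D = 10804088878157250109.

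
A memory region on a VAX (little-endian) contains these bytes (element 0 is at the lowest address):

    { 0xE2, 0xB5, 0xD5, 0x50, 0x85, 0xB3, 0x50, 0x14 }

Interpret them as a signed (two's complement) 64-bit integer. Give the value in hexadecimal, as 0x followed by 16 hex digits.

0x1450B38550D5B5E2

In little-endian order the low byte comes first in memory.
Reassemble most-significant byte first: 14 50 B3 85 50 D5 B5 E2 → 0x1450B38550D5B5E2.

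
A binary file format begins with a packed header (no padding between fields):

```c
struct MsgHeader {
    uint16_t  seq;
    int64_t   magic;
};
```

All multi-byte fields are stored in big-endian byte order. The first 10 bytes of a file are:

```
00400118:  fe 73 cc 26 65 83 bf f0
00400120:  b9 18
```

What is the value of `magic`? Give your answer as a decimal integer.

`magic` follows `seq` (2 bytes), so it starts at byte offset 2 and occupies 8 bytes.
Bytes at offsets 2..9: CC 26 65 83 BF F0 B9 18.
Big-endian: lowest address holds the most-significant byte.
The bytes are already most-significant first: 0xCC266583BFF0B918.
Top bit is set, so as a signed 64-bit value this is 0xCC266583BFF0B918 − 2^64 = -3736187224321902312.

-3736187224321902312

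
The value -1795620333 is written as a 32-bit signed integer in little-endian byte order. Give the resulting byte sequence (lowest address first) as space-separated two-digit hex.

13 02 F9 94

Two's complement of -1795620333 in 32 bits: 1795620333 = 0x6B06FDED; invert → 0x94F90212; add 1 → 0x94F90213.
Split into bytes (most-significant first): 94 F9 02 13.
In little-endian order the low byte comes first in memory.
So at ascending addresses the bytes are 13 02 F9 94.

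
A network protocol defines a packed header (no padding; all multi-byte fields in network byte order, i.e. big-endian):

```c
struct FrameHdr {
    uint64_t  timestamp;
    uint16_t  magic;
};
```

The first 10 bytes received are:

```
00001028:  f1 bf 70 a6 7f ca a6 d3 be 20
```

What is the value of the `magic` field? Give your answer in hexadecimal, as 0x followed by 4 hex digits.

`magic` follows `timestamp` (8 bytes), so it starts at byte offset 8 and occupies 2 bytes.
Bytes at offsets 8..9: BE 20.
Big-endian: lowest address holds the most-significant byte.
The bytes are already most-significant first: 0xBE20.

0xBE20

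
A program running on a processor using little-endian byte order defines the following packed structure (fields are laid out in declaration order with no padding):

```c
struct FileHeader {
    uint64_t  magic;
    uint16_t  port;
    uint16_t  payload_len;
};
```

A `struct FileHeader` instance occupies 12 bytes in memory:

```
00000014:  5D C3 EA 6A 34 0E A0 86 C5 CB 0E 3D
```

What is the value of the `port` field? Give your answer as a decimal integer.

`port` follows `magic` (8 bytes), so it starts at byte offset 8 and occupies 2 bytes.
Bytes at offsets 8..9: C5 CB.
Little-endian stores the least-significant byte at the lowest address.
Reassemble most-significant byte first: CB C5 → 0xCBC5.
0xCBC5 = 52165.

52165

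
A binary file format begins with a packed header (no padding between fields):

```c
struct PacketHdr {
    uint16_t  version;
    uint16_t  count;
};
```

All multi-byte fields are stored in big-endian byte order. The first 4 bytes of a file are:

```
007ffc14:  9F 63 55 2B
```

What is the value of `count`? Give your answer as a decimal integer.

21803

`count` follows `version` (2 bytes), so it starts at byte offset 2 and occupies 2 bytes.
Bytes at offsets 2..3: 55 2B.
In big-endian order the high byte comes first in memory.
The bytes are already most-significant first: 0x552B.
0x552B = 21803.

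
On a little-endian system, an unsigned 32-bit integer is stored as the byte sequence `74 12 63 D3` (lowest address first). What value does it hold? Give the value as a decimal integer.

3546485364

In little-endian order the low byte comes first in memory.
Reassemble most-significant byte first: D3 63 12 74 → 0xD3631274.
0xD3631274 = 3546485364.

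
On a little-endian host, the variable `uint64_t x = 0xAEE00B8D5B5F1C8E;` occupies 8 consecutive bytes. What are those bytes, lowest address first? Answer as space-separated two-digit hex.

Split into bytes (most-significant first): AE E0 0B 8D 5B 5F 1C 8E.
Little-endian: lowest address holds the least-significant byte.
So at ascending addresses the bytes are 8E 1C 5F 5B 8D 0B E0 AE.

8E 1C 5F 5B 8D 0B E0 AE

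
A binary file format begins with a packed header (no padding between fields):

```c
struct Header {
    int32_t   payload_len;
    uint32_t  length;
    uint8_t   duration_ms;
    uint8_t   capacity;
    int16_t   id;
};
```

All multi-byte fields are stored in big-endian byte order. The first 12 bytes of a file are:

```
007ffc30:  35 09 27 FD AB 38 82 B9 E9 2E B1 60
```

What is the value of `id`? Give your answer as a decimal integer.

-20128

`id` follows `payload_len` (4 B), `length` (4 B), `duration_ms` (1 B), `capacity` (1 B), so it starts at offset 4 + 4 + 1 + 1 = 10 and occupies 2 bytes.
Bytes at offsets 10..11: B1 60.
Big-endian stores the most-significant byte at the lowest address.
The bytes are already most-significant first: 0xB160.
Top bit is set, so as a signed 16-bit value this is 0xB160 − 2^16 = -20128.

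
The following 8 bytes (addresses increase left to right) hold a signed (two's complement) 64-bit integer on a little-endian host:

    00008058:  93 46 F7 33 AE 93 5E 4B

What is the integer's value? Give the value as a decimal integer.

5430940577060832915

Little-endian: lowest address holds the least-significant byte.
Reassemble most-significant byte first: 4B 5E 93 AE 33 F7 46 93 → 0x4B5E93AE33F74693.
0x4B5E93AE33F74693 = 5430940577060832915.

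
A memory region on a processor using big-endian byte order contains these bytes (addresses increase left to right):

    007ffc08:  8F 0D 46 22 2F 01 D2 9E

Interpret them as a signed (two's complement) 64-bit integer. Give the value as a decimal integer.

Big-endian stores the most-significant byte at the lowest address.
The bytes are already most-significant first: 0x8F0D46222F01D29E.
Top bit is set, so as a signed 64-bit value this is 0x8F0D46222F01D29E − 2^64 = -8138771838957137250.

-8138771838957137250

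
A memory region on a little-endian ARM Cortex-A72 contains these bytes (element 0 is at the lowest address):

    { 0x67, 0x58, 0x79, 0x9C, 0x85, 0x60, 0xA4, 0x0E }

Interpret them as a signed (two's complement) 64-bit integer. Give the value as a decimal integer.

1055074339683653735

Little-endian stores the least-significant byte at the lowest address.
Reassemble most-significant byte first: 0E A4 60 85 9C 79 58 67 → 0x0EA460859C795867.
0x0EA460859C795867 = 1055074339683653735.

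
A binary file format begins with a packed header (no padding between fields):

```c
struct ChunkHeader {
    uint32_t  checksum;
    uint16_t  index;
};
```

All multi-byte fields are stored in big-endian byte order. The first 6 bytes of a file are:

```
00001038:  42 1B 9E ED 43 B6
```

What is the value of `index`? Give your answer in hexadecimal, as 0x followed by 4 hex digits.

0x43B6

`index` follows `checksum` (4 bytes), so it starts at byte offset 4 and occupies 2 bytes.
Bytes at offsets 4..5: 43 B6.
Big-endian: lowest address holds the most-significant byte.
The bytes are already most-significant first: 0x43B6.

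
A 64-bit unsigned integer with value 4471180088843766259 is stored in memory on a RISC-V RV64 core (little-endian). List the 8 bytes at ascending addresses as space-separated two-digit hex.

F3 09 55 FA 99 D2 0C 3E

4471180088843766259 in hexadecimal, padded to 64 bits, is 0x3E0CD299FA5509F3.
Split into bytes (most-significant first): 3E 0C D2 99 FA 55 09 F3.
In little-endian order the low byte comes first in memory.
So at ascending addresses the bytes are F3 09 55 FA 99 D2 0C 3E.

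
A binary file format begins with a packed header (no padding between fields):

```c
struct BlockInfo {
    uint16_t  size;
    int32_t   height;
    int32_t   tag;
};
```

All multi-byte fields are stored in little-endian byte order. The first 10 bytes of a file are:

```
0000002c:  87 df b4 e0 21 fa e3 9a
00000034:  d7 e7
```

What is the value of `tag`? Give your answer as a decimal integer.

`tag` follows `size` (2 B), `height` (4 B), so it starts at offset 2 + 4 = 6 and occupies 4 bytes.
Bytes at offsets 6..9: E3 9A D7 E7.
Little-endian: lowest address holds the least-significant byte.
Reassemble most-significant byte first: E7 D7 9A E3 → 0xE7D79AE3.
Top bit is set, so as a signed 32-bit value this is 0xE7D79AE3 − 2^32 = -405300509.

-405300509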